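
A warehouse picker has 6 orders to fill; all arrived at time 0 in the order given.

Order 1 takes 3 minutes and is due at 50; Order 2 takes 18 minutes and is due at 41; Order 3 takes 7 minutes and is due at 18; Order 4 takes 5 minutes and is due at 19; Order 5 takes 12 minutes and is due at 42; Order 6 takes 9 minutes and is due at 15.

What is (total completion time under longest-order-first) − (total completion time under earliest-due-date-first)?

LPT (decreasing processing time): Order 2 Order 5 Order 6 Order 3 Order 4 Order 1.
Order 2: 0→18
Order 5: 18→30
Order 6: 30→39
Order 3: 39→46
Order 4: 46→51
Order 1: 51→54
Sum = 18+30+39+46+51+54 = 238.
EDD (increasing due date): Order 6 Order 3 Order 4 Order 2 Order 5 Order 1.
Order 6: 0→9
Order 3: 9→16
Order 4: 16→21
Order 2: 21→39
Order 5: 39→51
Order 1: 51→54
Sum = 9+16+21+39+51+54 = 190.
Difference = 238 − 190 = 48.

48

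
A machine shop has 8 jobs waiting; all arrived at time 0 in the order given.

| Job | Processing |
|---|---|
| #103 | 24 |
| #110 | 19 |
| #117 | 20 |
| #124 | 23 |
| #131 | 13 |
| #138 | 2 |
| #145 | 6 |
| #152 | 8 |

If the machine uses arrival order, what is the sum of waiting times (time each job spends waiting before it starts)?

523

FIFO (arrival order): #103 #110 #117 #124 #131 #138 #145 #152.
#103: waits 0, runs 0→24
#110: waits 24, runs 24→43
#117: waits 43, runs 43→63
#124: waits 63, runs 63→86
#131: waits 86, runs 86→99
#138: waits 99, runs 99→101
#145: waits 101, runs 101→107
#152: waits 107, runs 107→115
Sum = 0+24+43+63+86+99+101+107 = 523.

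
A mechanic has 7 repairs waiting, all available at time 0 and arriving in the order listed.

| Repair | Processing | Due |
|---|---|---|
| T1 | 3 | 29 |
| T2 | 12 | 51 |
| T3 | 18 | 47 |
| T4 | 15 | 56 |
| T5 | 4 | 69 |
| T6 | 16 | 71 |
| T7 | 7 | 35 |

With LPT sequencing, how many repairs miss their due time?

4

LPT (decreasing processing time): T3 T6 T4 T2 T7 T5 T1.
T3: 0→18, due 47, tardiness 0
T6: 18→34, due 71, tardiness 0
T4: 34→49, due 56, tardiness 0
T2: 49→61, due 51, tardiness 10
T7: 61→68, due 35, tardiness 33
T5: 68→72, due 69, tardiness 3
T1: 72→75, due 29, tardiness 46
Late repairs: 4.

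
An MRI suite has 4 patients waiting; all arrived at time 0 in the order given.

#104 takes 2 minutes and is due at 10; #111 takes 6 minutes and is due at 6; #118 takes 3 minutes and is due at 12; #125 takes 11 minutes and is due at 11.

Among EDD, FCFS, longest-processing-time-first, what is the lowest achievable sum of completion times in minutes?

EDD (increasing due date): #111 #104 #125 #118.
#111: 0→6
#104: 6→8
#125: 8→19
#118: 19→22
Sum = 6+8+19+22 = 55.
FIFO (arrival order): #104 #111 #118 #125.
#104: 0→2
#111: 2→8
#118: 8→11
#125: 11→22
Sum = 2+8+11+22 = 43.
LPT (decreasing processing time): #125 #111 #118 #104.
#125: 0→11
#111: 11→17
#118: 17→20
#104: 20→22
Sum = 11+17+20+22 = 70.
EDD 55, FIFO 43, LPT 70 → minimum 43.

43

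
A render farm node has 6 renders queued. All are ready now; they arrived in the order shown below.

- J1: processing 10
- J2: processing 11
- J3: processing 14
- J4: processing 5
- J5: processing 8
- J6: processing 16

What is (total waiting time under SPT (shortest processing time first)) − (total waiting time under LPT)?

SPT (increasing processing time): J4 J5 J1 J2 J3 J6.
J4: waits 0, runs 0→5
J5: waits 5, runs 5→13
J1: waits 13, runs 13→23
J2: waits 23, runs 23→34
J3: waits 34, runs 34→48
J6: waits 48, runs 48→64
Sum = 0+5+13+23+34+48 = 123.
LPT (decreasing processing time): J6 J3 J2 J1 J5 J4.
J6: waits 0, runs 0→16
J3: waits 16, runs 16→30
J2: waits 30, runs 30→41
J1: waits 41, runs 41→51
J5: waits 51, runs 51→59
J4: waits 59, runs 59→64
Sum = 0+16+30+41+51+59 = 197.
Difference = 123 − 197 = -74.

-74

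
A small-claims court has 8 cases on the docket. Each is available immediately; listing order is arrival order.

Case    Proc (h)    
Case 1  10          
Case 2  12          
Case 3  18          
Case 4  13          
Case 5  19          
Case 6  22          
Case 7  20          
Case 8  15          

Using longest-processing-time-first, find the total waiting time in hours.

524

LPT (decreasing processing time): Case 6 Case 7 Case 5 Case 3 Case 8 Case 4 Case 2 Case 1.
Case 6: waits 0, runs 0→22
Case 7: waits 22, runs 22→42
Case 5: waits 42, runs 42→61
Case 3: waits 61, runs 61→79
Case 8: waits 79, runs 79→94
Case 4: waits 94, runs 94→107
Case 2: waits 107, runs 107→119
Case 1: waits 119, runs 119→129
Sum = 0+22+42+61+79+94+107+119 = 524.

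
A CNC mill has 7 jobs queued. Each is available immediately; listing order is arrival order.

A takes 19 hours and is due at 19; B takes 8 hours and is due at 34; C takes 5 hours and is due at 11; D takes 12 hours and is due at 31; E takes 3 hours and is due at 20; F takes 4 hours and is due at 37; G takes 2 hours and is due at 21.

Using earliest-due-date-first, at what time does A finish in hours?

24

EDD (increasing due date): C A E G D B F.
C: 0→5
A: 5→24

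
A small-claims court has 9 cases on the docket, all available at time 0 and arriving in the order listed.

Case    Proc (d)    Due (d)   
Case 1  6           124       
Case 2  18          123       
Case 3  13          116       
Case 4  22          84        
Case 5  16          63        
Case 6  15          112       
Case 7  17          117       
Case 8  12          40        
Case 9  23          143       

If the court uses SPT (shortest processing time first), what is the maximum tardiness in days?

35

SPT (increasing processing time): Case 1 Case 8 Case 3 Case 6 Case 5 Case 7 Case 2 Case 4 Case 9.
Case 1: 0→6, due 124, tardiness 0
Case 8: 6→18, due 40, tardiness 0
Case 3: 18→31, due 116, tardiness 0
Case 6: 31→46, due 112, tardiness 0
Case 5: 46→62, due 63, tardiness 0
Case 7: 62→79, due 117, tardiness 0
Case 2: 79→97, due 123, tardiness 0
Case 4: 97→119, due 84, tardiness 35
Case 9: 119→142, due 143, tardiness 0
Maximum = 35.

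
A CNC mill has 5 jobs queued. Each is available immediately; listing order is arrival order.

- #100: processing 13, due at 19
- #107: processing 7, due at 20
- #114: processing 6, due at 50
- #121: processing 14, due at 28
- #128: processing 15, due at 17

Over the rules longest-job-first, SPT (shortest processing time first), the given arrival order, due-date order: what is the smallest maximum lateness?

21

LPT (decreasing processing time): #128 #121 #100 #107 #114.
#128: 0→15, due 17, lateness -2
#121: 15→29, due 28, lateness 1
#100: 29→42, due 19, lateness 23
#107: 42→49, due 20, lateness 29
#114: 49→55, due 50, lateness 5
Maximum = 29.
SPT (increasing processing time): #114 #107 #100 #121 #128.
#114: 0→6, due 50, lateness -44
#107: 6→13, due 20, lateness -7
#100: 13→26, due 19, lateness 7
#121: 26→40, due 28, lateness 12
#128: 40→55, due 17, lateness 38
Maximum = 38.
FIFO (arrival order): #100 #107 #114 #121 #128.
#100: 0→13, due 19, lateness -6
#107: 13→20, due 20, lateness 0
#114: 20→26, due 50, lateness -24
#121: 26→40, due 28, lateness 12
#128: 40→55, due 17, lateness 38
Maximum = 38.
EDD (increasing due date): #128 #100 #107 #121 #114.
#128: 0→15, due 17, lateness -2
#100: 15→28, due 19, lateness 9
#107: 28→35, due 20, lateness 15
#121: 35→49, due 28, lateness 21
#114: 49→55, due 50, lateness 5
Maximum = 21.
LPT 29, SPT 38, FIFO 38, EDD 21 → minimum 21.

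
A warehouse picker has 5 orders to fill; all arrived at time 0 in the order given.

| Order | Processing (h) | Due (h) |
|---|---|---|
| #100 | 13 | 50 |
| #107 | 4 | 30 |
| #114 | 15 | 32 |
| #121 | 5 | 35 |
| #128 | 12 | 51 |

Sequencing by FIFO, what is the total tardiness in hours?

FIFO (arrival order): #100 #107 #114 #121 #128.
#100: 0→13, due 50, tardiness 0
#107: 13→17, due 30, tardiness 0
#114: 17→32, due 32, tardiness 0
#121: 32→37, due 35, tardiness 2
#128: 37→49, due 51, tardiness 0
Sum = 0+0+0+2+0 = 2.

2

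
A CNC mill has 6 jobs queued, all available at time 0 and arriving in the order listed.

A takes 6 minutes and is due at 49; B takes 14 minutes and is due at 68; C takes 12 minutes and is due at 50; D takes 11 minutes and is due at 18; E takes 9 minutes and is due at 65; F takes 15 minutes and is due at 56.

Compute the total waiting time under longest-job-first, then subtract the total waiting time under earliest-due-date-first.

LPT (decreasing processing time): F B C D E A.
F: waits 0, runs 0→15
B: waits 15, runs 15→29
C: waits 29, runs 29→41
D: waits 41, runs 41→52
E: waits 52, runs 52→61
A: waits 61, runs 61→67
Sum = 0+15+29+41+52+61 = 198.
EDD (increasing due date): D A C F E B.
D: waits 0, runs 0→11
A: waits 11, runs 11→17
C: waits 17, runs 17→29
F: waits 29, runs 29→44
E: waits 44, runs 44→53
B: waits 53, runs 53→67
Sum = 0+11+17+29+44+53 = 154.
Difference = 198 − 154 = 44.

44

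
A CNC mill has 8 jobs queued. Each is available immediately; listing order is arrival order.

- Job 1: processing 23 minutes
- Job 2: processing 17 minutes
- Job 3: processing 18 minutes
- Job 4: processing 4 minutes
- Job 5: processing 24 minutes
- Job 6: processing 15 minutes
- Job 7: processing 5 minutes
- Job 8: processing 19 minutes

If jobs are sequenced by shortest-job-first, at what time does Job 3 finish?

59

SPT (increasing processing time): Job 4 Job 7 Job 6 Job 2 Job 3 Job 8 Job 1 Job 5.
Job 4: 0→4
Job 7: 4→9
Job 6: 9→24
Job 2: 24→41
Job 3: 41→59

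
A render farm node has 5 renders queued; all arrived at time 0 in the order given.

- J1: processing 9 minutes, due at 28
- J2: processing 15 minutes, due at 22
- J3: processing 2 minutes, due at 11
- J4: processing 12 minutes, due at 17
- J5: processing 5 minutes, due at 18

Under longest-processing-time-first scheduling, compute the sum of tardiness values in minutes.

73

LPT (decreasing processing time): J2 J4 J1 J5 J3.
J2: 0→15, due 22, tardiness 0
J4: 15→27, due 17, tardiness 10
J1: 27→36, due 28, tardiness 8
J5: 36→41, due 18, tardiness 23
J3: 41→43, due 11, tardiness 32
Sum = 0+10+8+23+32 = 73.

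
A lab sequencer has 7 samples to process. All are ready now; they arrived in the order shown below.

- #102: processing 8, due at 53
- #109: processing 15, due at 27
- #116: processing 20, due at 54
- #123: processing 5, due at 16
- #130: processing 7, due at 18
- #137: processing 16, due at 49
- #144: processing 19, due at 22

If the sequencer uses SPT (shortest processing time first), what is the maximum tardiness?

SPT (increasing processing time): #123 #130 #102 #109 #137 #144 #116.
#123: 0→5, due 16, tardiness 0
#130: 5→12, due 18, tardiness 0
#102: 12→20, due 53, tardiness 0
#109: 20→35, due 27, tardiness 8
#137: 35→51, due 49, tardiness 2
#144: 51→70, due 22, tardiness 48
#116: 70→90, due 54, tardiness 36
Maximum = 48.

48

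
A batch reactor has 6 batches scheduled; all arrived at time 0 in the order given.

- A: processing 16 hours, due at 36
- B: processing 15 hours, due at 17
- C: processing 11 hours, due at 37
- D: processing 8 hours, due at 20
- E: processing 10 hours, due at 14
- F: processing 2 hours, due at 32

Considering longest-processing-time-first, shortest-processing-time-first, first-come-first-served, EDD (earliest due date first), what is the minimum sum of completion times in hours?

171

LPT (decreasing processing time): A B C E D F.
A: 0→16
B: 16→31
C: 31→42
E: 42→52
D: 52→60
F: 60→62
Sum = 16+31+42+52+60+62 = 263.
SPT (increasing processing time): F D E C B A.
F: 0→2
D: 2→10
E: 10→20
C: 20→31
B: 31→46
A: 46→62
Sum = 2+10+20+31+46+62 = 171.
FIFO (arrival order): A B C D E F.
A: 0→16
B: 16→31
C: 31→42
D: 42→50
E: 50→60
F: 60→62
Sum = 16+31+42+50+60+62 = 261.
EDD (increasing due date): E B D F A C.
E: 0→10
B: 10→25
D: 25→33
F: 33→35
A: 35→51
C: 51→62
Sum = 10+25+33+35+51+62 = 216.
LPT 263, SPT 171, FIFO 261, EDD 216 → minimum 171.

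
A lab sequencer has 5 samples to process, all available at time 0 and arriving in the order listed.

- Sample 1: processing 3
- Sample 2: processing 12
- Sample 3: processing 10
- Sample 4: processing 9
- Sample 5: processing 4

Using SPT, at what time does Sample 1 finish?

SPT (increasing processing time): Sample 1 Sample 5 Sample 4 Sample 3 Sample 2.
Sample 1: 0→3

3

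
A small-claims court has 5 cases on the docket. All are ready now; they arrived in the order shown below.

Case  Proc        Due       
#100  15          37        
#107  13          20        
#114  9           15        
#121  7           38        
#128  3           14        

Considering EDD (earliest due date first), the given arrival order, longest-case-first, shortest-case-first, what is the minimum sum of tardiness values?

17

EDD (increasing due date): #128 #114 #107 #100 #121.
#128: 0→3, due 14, tardiness 0
#114: 3→12, due 15, tardiness 0
#107: 12→25, due 20, tardiness 5
#100: 25→40, due 37, tardiness 3
#121: 40→47, due 38, tardiness 9
Sum = 0+0+5+3+9 = 17.
FIFO (arrival order): #100 #107 #114 #121 #128.
#100: 0→15, due 37, tardiness 0
#107: 15→28, due 20, tardiness 8
#114: 28→37, due 15, tardiness 22
#121: 37→44, due 38, tardiness 6
#128: 44→47, due 14, tardiness 33
Sum = 0+8+22+6+33 = 69.
LPT (decreasing processing time): #100 #107 #114 #121 #128.
#100: 0→15, due 37, tardiness 0
#107: 15→28, due 20, tardiness 8
#114: 28→37, due 15, tardiness 22
#121: 37→44, due 38, tardiness 6
#128: 44→47, due 14, tardiness 33
Sum = 0+8+22+6+33 = 69.
SPT (increasing processing time): #128 #121 #114 #107 #100.
#128: 0→3, due 14, tardiness 0
#121: 3→10, due 38, tardiness 0
#114: 10→19, due 15, tardiness 4
#107: 19→32, due 20, tardiness 12
#100: 32→47, due 37, tardiness 10
Sum = 0+0+4+12+10 = 26.
EDD 17, FIFO 69, LPT 69, SPT 26 → minimum 17.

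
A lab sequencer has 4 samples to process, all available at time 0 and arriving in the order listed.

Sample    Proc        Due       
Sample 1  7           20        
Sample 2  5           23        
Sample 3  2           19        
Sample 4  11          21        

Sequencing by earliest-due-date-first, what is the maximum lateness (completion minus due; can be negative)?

EDD (increasing due date): Sample 3 Sample 1 Sample 4 Sample 2.
Sample 3: 0→2, due 19, lateness -17
Sample 1: 2→9, due 20, lateness -11
Sample 4: 9→20, due 21, lateness -1
Sample 2: 20→25, due 23, lateness 2
Maximum = 2.

2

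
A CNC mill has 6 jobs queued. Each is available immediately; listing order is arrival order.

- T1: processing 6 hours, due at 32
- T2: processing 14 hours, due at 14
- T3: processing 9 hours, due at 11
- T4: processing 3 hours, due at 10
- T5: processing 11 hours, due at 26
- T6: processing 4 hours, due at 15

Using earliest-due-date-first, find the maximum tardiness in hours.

EDD (increasing due date): T4 T3 T2 T6 T5 T1.
T4: 0→3, due 10, tardiness 0
T3: 3→12, due 11, tardiness 1
T2: 12→26, due 14, tardiness 12
T6: 26→30, due 15, tardiness 15
T5: 30→41, due 26, tardiness 15
T1: 41→47, due 32, tardiness 15
Maximum = 15.

15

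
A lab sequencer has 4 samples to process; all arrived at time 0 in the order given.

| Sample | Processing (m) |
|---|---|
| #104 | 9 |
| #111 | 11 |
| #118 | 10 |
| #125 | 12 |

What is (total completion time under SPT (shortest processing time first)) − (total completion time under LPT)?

SPT (increasing processing time): #104 #118 #111 #125.
#104: 0→9
#118: 9→19
#111: 19→30
#125: 30→42
Sum = 9+19+30+42 = 100.
LPT (decreasing processing time): #125 #111 #118 #104.
#125: 0→12
#111: 12→23
#118: 23→33
#104: 33→42
Sum = 12+23+33+42 = 110.
Difference = 100 − 110 = -10.

-10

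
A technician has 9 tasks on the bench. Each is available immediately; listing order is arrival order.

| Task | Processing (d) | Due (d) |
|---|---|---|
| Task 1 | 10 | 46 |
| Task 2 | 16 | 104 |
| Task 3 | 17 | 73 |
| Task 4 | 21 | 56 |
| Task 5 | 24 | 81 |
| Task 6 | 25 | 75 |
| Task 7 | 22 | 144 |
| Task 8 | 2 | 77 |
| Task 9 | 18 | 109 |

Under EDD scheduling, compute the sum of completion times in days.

739

EDD (increasing due date): Task 1 Task 4 Task 3 Task 6 Task 8 Task 5 Task 2 Task 9 Task 7.
Task 1: 0→10
Task 4: 10→31
Task 3: 31→48
Task 6: 48→73
Task 8: 73→75
Task 5: 75→99
Task 2: 99→115
Task 9: 115→133
Task 7: 133→155
Sum = 10+31+48+73+75+99+115+133+155 = 739.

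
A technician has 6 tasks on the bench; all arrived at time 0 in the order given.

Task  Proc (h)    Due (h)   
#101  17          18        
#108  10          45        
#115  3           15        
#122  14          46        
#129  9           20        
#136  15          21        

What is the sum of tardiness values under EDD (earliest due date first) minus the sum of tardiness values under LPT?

EDD (increasing due date): #115 #101 #129 #136 #108 #122.
#115: 0→3, due 15, tardiness 0
#101: 3→20, due 18, tardiness 2
#129: 20→29, due 20, tardiness 9
#136: 29→44, due 21, tardiness 23
#108: 44→54, due 45, tardiness 9
#122: 54→68, due 46, tardiness 22
Sum = 0+2+9+23+9+22 = 65.
LPT (decreasing processing time): #101 #136 #122 #108 #129 #115.
#101: 0→17, due 18, tardiness 0
#136: 17→32, due 21, tardiness 11
#122: 32→46, due 46, tardiness 0
#108: 46→56, due 45, tardiness 11
#129: 56→65, due 20, tardiness 45
#115: 65→68, due 15, tardiness 53
Sum = 0+11+0+11+45+53 = 120.
Difference = 65 − 120 = -55.

-55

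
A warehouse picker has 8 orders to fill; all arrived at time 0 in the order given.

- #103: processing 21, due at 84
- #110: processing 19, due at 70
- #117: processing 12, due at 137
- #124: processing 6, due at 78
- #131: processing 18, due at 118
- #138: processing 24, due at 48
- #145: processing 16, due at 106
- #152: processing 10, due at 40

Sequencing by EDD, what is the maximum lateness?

-4

EDD (increasing due date): #152 #138 #110 #124 #103 #145 #131 #117.
#152: 0→10, due 40, lateness -30
#138: 10→34, due 48, lateness -14
#110: 34→53, due 70, lateness -17
#124: 53→59, due 78, lateness -19
#103: 59→80, due 84, lateness -4
#145: 80→96, due 106, lateness -10
#131: 96→114, due 118, lateness -4
#117: 114→126, due 137, lateness -11
Maximum = -4.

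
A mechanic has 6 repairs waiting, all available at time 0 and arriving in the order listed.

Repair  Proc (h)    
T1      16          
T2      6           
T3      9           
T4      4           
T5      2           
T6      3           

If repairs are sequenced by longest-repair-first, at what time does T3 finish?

25

LPT (decreasing processing time): T1 T3 T2 T4 T6 T5.
T1: 0→16
T3: 16→25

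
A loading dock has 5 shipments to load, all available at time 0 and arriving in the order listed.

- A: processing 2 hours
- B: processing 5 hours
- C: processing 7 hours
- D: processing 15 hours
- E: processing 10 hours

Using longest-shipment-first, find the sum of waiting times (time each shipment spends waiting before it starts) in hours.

LPT (decreasing processing time): D E C B A.
D: waits 0, runs 0→15
E: waits 15, runs 15→25
C: waits 25, runs 25→32
B: waits 32, runs 32→37
A: waits 37, runs 37→39
Sum = 0+15+25+32+37 = 109.

109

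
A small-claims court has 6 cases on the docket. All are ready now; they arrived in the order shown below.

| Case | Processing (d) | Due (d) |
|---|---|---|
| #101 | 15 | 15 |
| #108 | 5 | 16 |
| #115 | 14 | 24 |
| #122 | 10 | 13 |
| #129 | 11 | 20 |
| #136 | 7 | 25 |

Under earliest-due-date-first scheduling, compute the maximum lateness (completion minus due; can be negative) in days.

EDD (increasing due date): #122 #101 #108 #129 #115 #136.
#122: 0→10, due 13, lateness -3
#101: 10→25, due 15, lateness 10
#108: 25→30, due 16, lateness 14
#129: 30→41, due 20, lateness 21
#115: 41→55, due 24, lateness 31
#136: 55→62, due 25, lateness 37
Maximum = 37.

37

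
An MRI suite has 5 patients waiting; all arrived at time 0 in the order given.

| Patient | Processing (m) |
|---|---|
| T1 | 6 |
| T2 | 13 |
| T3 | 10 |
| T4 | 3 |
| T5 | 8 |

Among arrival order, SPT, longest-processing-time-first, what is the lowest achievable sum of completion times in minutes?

96

FIFO (arrival order): T1 T2 T3 T4 T5.
T1: 0→6
T2: 6→19
T3: 19→29
T4: 29→32
T5: 32→40
Sum = 6+19+29+32+40 = 126.
SPT (increasing processing time): T4 T1 T5 T3 T2.
T4: 0→3
T1: 3→9
T5: 9→17
T3: 17→27
T2: 27→40
Sum = 3+9+17+27+40 = 96.
LPT (decreasing processing time): T2 T3 T5 T1 T4.
T2: 0→13
T3: 13→23
T5: 23→31
T1: 31→37
T4: 37→40
Sum = 13+23+31+37+40 = 144.
FIFO 126, SPT 96, LPT 144 → minimum 96.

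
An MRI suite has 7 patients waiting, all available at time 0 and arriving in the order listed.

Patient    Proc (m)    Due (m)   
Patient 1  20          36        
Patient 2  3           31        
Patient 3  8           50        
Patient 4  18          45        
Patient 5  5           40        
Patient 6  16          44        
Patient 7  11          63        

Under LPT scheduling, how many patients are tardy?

LPT (decreasing processing time): Patient 1 Patient 4 Patient 6 Patient 7 Patient 3 Patient 5 Patient 2.
Patient 1: 0→20, due 36, tardiness 0
Patient 4: 20→38, due 45, tardiness 0
Patient 6: 38→54, due 44, tardiness 10
Patient 7: 54→65, due 63, tardiness 2
Patient 3: 65→73, due 50, tardiness 23
Patient 5: 73→78, due 40, tardiness 38
Patient 2: 78→81, due 31, tardiness 50
Late patients: 5.

5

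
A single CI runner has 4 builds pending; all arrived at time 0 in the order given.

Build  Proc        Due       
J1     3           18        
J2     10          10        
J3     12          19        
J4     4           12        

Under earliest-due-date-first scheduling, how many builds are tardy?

2

EDD (increasing due date): J2 J4 J1 J3.
J2: 0→10, due 10, tardiness 0
J4: 10→14, due 12, tardiness 2
J1: 14→17, due 18, tardiness 0
J3: 17→29, due 19, tardiness 10
Late builds: 2.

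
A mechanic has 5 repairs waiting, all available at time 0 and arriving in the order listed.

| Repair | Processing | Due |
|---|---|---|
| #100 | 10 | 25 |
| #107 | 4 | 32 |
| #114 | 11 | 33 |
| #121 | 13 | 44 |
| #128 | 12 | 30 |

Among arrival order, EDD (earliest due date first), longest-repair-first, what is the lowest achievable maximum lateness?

6

FIFO (arrival order): #100 #107 #114 #121 #128.
#100: 0→10, due 25, lateness -15
#107: 10→14, due 32, lateness -18
#114: 14→25, due 33, lateness -8
#121: 25→38, due 44, lateness -6
#128: 38→50, due 30, lateness 20
Maximum = 20.
EDD (increasing due date): #100 #128 #107 #114 #121.
#100: 0→10, due 25, lateness -15
#128: 10→22, due 30, lateness -8
#107: 22→26, due 32, lateness -6
#114: 26→37, due 33, lateness 4
#121: 37→50, due 44, lateness 6
Maximum = 6.
LPT (decreasing processing time): #121 #128 #114 #100 #107.
#121: 0→13, due 44, lateness -31
#128: 13→25, due 30, lateness -5
#114: 25→36, due 33, lateness 3
#100: 36→46, due 25, lateness 21
#107: 46→50, due 32, lateness 18
Maximum = 21.
FIFO 20, EDD 6, LPT 21 → minimum 6.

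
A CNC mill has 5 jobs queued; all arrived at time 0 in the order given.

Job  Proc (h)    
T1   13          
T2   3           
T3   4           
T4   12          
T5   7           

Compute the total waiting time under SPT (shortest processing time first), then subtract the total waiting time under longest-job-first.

-56

SPT (increasing processing time): T2 T3 T5 T4 T1.
T2: waits 0, runs 0→3
T3: waits 3, runs 3→7
T5: waits 7, runs 7→14
T4: waits 14, runs 14→26
T1: waits 26, runs 26→39
Sum = 0+3+7+14+26 = 50.
LPT (decreasing processing time): T1 T4 T5 T3 T2.
T1: waits 0, runs 0→13
T4: waits 13, runs 13→25
T5: waits 25, runs 25→32
T3: waits 32, runs 32→36
T2: waits 36, runs 36→39
Sum = 0+13+25+32+36 = 106.
Difference = 50 − 106 = -56.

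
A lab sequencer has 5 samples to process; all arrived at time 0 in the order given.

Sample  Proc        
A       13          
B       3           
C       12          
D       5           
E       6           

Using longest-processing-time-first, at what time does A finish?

13

LPT (decreasing processing time): A C E D B.
A: 0→13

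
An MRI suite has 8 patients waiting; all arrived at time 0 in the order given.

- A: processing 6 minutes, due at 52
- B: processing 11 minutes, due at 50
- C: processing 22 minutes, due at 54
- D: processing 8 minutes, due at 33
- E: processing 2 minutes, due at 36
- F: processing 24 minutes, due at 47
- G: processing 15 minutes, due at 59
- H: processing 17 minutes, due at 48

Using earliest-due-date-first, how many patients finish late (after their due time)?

5

EDD (increasing due date): D E F H B A C G.
D: 0→8, due 33, tardiness 0
E: 8→10, due 36, tardiness 0
F: 10→34, due 47, tardiness 0
H: 34→51, due 48, tardiness 3
B: 51→62, due 50, tardiness 12
A: 62→68, due 52, tardiness 16
C: 68→90, due 54, tardiness 36
G: 90→105, due 59, tardiness 46
Late patients: 5.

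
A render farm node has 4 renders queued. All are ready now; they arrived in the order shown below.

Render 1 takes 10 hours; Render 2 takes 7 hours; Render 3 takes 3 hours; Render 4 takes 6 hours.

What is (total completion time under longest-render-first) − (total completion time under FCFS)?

LPT (decreasing processing time): Render 1 Render 2 Render 4 Render 3.
Render 1: 0→10
Render 2: 10→17
Render 4: 17→23
Render 3: 23→26
Sum = 10+17+23+26 = 76.
FIFO (arrival order): Render 1 Render 2 Render 3 Render 4.
Render 1: 0→10
Render 2: 10→17
Render 3: 17→20
Render 4: 20→26
Sum = 10+17+20+26 = 73.
Difference = 76 − 73 = 3.

3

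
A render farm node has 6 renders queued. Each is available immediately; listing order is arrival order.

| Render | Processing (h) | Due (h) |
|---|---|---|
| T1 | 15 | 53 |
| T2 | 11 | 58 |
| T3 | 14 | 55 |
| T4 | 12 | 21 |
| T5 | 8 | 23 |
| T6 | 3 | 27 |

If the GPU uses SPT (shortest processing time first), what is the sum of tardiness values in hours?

23

SPT (increasing processing time): T6 T5 T2 T4 T3 T1.
T6: 0→3, due 27, tardiness 0
T5: 3→11, due 23, tardiness 0
T2: 11→22, due 58, tardiness 0
T4: 22→34, due 21, tardiness 13
T3: 34→48, due 55, tardiness 0
T1: 48→63, due 53, tardiness 10
Sum = 0+0+0+13+0+10 = 23.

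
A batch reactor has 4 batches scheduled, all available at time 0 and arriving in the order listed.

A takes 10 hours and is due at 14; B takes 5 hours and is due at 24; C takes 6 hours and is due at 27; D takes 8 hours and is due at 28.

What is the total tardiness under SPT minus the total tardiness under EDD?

SPT (increasing processing time): B C D A.
B: 0→5, due 24, tardiness 0
C: 5→11, due 27, tardiness 0
D: 11→19, due 28, tardiness 0
A: 19→29, due 14, tardiness 15
Sum = 0+0+0+15 = 15.
EDD (increasing due date): A B C D.
A: 0→10, due 14, tardiness 0
B: 10→15, due 24, tardiness 0
C: 15→21, due 27, tardiness 0
D: 21→29, due 28, tardiness 1
Sum = 0+0+0+1 = 1.
Difference = 15 − 1 = 14.

14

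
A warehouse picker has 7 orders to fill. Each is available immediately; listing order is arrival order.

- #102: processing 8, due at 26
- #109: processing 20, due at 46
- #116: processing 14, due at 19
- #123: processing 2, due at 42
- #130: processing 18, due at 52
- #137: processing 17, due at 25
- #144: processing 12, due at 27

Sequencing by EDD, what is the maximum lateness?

39

EDD (increasing due date): #116 #137 #102 #144 #123 #109 #130.
#116: 0→14, due 19, lateness -5
#137: 14→31, due 25, lateness 6
#102: 31→39, due 26, lateness 13
#144: 39→51, due 27, lateness 24
#123: 51→53, due 42, lateness 11
#109: 53→73, due 46, lateness 27
#130: 73→91, due 52, lateness 39
Maximum = 39.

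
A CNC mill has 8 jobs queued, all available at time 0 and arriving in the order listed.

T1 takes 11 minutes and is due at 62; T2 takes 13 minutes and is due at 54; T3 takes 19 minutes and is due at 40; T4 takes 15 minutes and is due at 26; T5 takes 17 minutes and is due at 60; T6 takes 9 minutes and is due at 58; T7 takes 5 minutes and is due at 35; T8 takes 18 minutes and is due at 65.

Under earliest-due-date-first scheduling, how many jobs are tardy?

EDD (increasing due date): T4 T7 T3 T2 T6 T5 T1 T8.
T4: 0→15, due 26, tardiness 0
T7: 15→20, due 35, tardiness 0
T3: 20→39, due 40, tardiness 0
T2: 39→52, due 54, tardiness 0
T6: 52→61, due 58, tardiness 3
T5: 61→78, due 60, tardiness 18
T1: 78→89, due 62, tardiness 27
T8: 89→107, due 65, tardiness 42
Late jobs: 4.

4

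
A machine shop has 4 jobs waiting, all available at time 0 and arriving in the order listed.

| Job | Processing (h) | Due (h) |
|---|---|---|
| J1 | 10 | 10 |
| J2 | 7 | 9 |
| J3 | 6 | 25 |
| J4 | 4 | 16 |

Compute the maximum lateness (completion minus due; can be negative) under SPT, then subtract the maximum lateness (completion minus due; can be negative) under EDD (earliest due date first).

SPT (increasing processing time): J4 J3 J2 J1.
J4: 0→4, due 16, lateness -12
J3: 4→10, due 25, lateness -15
J2: 10→17, due 9, lateness 8
J1: 17→27, due 10, lateness 17
Maximum = 17.
EDD (increasing due date): J2 J1 J4 J3.
J2: 0→7, due 9, lateness -2
J1: 7→17, due 10, lateness 7
J4: 17→21, due 16, lateness 5
J3: 21→27, due 25, lateness 2
Maximum = 7.
Difference = 17 − 7 = 10.

10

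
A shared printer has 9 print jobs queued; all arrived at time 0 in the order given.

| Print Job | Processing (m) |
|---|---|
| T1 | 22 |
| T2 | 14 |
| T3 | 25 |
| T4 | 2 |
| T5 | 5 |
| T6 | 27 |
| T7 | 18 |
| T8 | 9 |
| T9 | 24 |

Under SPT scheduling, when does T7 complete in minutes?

SPT (increasing processing time): T4 T5 T8 T2 T7 T1 T9 T3 T6.
T4: 0→2
T5: 2→7
T8: 7→16
T2: 16→30
T7: 30→48

48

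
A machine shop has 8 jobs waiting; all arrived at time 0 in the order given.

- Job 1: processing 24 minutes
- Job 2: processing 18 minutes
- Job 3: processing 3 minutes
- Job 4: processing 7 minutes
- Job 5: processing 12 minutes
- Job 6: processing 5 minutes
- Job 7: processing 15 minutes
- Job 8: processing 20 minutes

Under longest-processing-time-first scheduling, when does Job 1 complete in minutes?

24

LPT (decreasing processing time): Job 1 Job 8 Job 2 Job 7 Job 5 Job 4 Job 6 Job 3.
Job 1: 0→24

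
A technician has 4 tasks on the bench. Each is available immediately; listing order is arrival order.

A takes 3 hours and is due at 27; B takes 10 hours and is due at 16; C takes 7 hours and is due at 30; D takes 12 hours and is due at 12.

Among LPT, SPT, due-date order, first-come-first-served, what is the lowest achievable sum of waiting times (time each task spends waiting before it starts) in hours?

LPT (decreasing processing time): D B C A.
D: waits 0, runs 0→12
B: waits 12, runs 12→22
C: waits 22, runs 22→29
A: waits 29, runs 29→32
Sum = 0+12+22+29 = 63.
SPT (increasing processing time): A C B D.
A: waits 0, runs 0→3
C: waits 3, runs 3→10
B: waits 10, runs 10→20
D: waits 20, runs 20→32
Sum = 0+3+10+20 = 33.
EDD (increasing due date): D B A C.
D: waits 0, runs 0→12
B: waits 12, runs 12→22
A: waits 22, runs 22→25
C: waits 25, runs 25→32
Sum = 0+12+22+25 = 59.
FIFO (arrival order): A B C D.
A: waits 0, runs 0→3
B: waits 3, runs 3→13
C: waits 13, runs 13→20
D: waits 20, runs 20→32
Sum = 0+3+13+20 = 36.
LPT 63, SPT 33, EDD 59, FIFO 36 → minimum 33.

33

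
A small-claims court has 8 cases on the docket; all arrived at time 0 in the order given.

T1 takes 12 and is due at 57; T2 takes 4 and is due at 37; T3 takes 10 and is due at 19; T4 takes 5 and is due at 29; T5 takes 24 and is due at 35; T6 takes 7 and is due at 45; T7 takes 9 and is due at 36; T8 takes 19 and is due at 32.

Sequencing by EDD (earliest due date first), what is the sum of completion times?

423

EDD (increasing due date): T3 T4 T8 T5 T7 T2 T6 T1.
T3: 0→10
T4: 10→15
T8: 15→34
T5: 34→58
T7: 58→67
T2: 67→71
T6: 71→78
T1: 78→90
Sum = 10+15+34+58+67+71+78+90 = 423.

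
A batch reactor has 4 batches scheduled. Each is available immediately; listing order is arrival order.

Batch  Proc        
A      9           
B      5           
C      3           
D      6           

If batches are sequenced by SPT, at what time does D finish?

SPT (increasing processing time): C B D A.
C: 0→3
B: 3→8
D: 8→14

14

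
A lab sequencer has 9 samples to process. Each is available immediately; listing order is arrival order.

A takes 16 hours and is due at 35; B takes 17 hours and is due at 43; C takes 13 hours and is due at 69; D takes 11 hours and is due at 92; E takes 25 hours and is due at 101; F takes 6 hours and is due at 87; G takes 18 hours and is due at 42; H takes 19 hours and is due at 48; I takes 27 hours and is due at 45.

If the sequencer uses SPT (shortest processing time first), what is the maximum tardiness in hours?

107

SPT (increasing processing time): F D C A B G H E I.
F: 0→6, due 87, tardiness 0
D: 6→17, due 92, tardiness 0
C: 17→30, due 69, tardiness 0
A: 30→46, due 35, tardiness 11
B: 46→63, due 43, tardiness 20
G: 63→81, due 42, tardiness 39
H: 81→100, due 48, tardiness 52
E: 100→125, due 101, tardiness 24
I: 125→152, due 45, tardiness 107
Maximum = 107.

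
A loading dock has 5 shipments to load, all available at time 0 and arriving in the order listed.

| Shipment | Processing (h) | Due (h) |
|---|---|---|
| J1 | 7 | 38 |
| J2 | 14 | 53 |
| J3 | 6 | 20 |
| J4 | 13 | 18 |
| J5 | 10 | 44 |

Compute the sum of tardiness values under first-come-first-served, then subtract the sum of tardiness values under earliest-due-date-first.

35

FIFO (arrival order): J1 J2 J3 J4 J5.
J1: 0→7, due 38, tardiness 0
J2: 7→21, due 53, tardiness 0
J3: 21→27, due 20, tardiness 7
J4: 27→40, due 18, tardiness 22
J5: 40→50, due 44, tardiness 6
Sum = 0+0+7+22+6 = 35.
EDD (increasing due date): J4 J3 J1 J5 J2.
J4: 0→13, due 18, tardiness 0
J3: 13→19, due 20, tardiness 0
J1: 19→26, due 38, tardiness 0
J5: 26→36, due 44, tardiness 0
J2: 36→50, due 53, tardiness 0
Sum = 0+0+0+0+0 = 0.
Difference = 35 − 0 = 35.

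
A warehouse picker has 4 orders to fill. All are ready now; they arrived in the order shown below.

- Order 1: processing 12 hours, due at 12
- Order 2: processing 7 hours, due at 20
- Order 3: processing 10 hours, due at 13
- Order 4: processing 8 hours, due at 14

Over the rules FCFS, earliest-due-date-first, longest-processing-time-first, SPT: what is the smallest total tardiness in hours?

38

FIFO (arrival order): Order 1 Order 2 Order 3 Order 4.
Order 1: 0→12, due 12, tardiness 0
Order 2: 12→19, due 20, tardiness 0
Order 3: 19→29, due 13, tardiness 16
Order 4: 29→37, due 14, tardiness 23
Sum = 0+0+16+23 = 39.
EDD (increasing due date): Order 1 Order 3 Order 4 Order 2.
Order 1: 0→12, due 12, tardiness 0
Order 3: 12→22, due 13, tardiness 9
Order 4: 22→30, due 14, tardiness 16
Order 2: 30→37, due 20, tardiness 17
Sum = 0+9+16+17 = 42.
LPT (decreasing processing time): Order 1 Order 3 Order 4 Order 2.
Order 1: 0→12, due 12, tardiness 0
Order 3: 12→22, due 13, tardiness 9
Order 4: 22→30, due 14, tardiness 16
Order 2: 30→37, due 20, tardiness 17
Sum = 0+9+16+17 = 42.
SPT (increasing processing time): Order 2 Order 4 Order 3 Order 1.
Order 2: 0→7, due 20, tardiness 0
Order 4: 7→15, due 14, tardiness 1
Order 3: 15→25, due 13, tardiness 12
Order 1: 25→37, due 12, tardiness 25
Sum = 0+1+12+25 = 38.
FIFO 39, EDD 42, LPT 42, SPT 38 → minimum 38.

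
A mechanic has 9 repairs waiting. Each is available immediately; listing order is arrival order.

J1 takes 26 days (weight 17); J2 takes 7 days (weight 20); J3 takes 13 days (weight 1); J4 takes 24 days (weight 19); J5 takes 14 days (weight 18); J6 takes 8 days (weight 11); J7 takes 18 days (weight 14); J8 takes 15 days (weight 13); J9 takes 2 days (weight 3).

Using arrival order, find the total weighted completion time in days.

8548

FIFO (arrival order): J1 J2 J3 J4 J5 J6 J7 J8 J9.
J1: finishes 26, weight 17, w·C = 442
J2: finishes 33, weight 20, w·C = 660
J3: finishes 46, weight 1, w·C = 46
J4: finishes 70, weight 19, w·C = 1330
J5: finishes 84, weight 18, w·C = 1512
J6: finishes 92, weight 11, w·C = 1012
J7: finishes 110, weight 14, w·C = 1540
J8: finishes 125, weight 13, w·C = 1625
J9: finishes 127, weight 3, w·C = 381
Sum = 442+660+46+1330+1512+1012+1540+1625+381 = 8548.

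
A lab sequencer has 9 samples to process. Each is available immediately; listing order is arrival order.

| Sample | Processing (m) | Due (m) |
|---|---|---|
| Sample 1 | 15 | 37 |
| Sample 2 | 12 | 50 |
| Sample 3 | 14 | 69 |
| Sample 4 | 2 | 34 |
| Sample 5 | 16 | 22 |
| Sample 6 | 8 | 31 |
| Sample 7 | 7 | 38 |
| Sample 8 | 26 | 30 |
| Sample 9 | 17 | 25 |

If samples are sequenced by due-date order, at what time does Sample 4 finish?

69

EDD (increasing due date): Sample 5 Sample 9 Sample 8 Sample 6 Sample 4 Sample 1 Sample 7 Sample 2 Sample 3.
Sample 5: 0→16
Sample 9: 16→33
Sample 8: 33→59
Sample 6: 59→67
Sample 4: 67→69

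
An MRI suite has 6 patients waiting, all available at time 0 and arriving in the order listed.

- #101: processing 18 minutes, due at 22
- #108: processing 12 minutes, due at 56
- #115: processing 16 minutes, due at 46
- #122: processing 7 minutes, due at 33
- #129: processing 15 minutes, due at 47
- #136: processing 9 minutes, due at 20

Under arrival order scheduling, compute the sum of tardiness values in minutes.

FIFO (arrival order): #101 #108 #115 #122 #129 #136.
#101: 0→18, due 22, tardiness 0
#108: 18→30, due 56, tardiness 0
#115: 30→46, due 46, tardiness 0
#122: 46→53, due 33, tardiness 20
#129: 53→68, due 47, tardiness 21
#136: 68→77, due 20, tardiness 57
Sum = 0+0+0+20+21+57 = 98.

98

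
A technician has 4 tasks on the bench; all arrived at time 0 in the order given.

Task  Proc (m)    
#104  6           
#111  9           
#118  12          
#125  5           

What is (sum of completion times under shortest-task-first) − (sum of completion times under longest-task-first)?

-24

SPT (increasing processing time): #125 #104 #111 #118.
#125: 0→5
#104: 5→11
#111: 11→20
#118: 20→32
Sum = 5+11+20+32 = 68.
LPT (decreasing processing time): #118 #111 #104 #125.
#118: 0→12
#111: 12→21
#104: 21→27
#125: 27→32
Sum = 12+21+27+32 = 92.
Difference = 68 − 92 = -24.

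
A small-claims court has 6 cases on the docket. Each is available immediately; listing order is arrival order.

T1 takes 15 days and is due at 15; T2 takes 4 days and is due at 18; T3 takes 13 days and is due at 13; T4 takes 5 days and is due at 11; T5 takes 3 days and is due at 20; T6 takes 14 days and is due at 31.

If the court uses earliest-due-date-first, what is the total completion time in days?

EDD (increasing due date): T4 T3 T1 T2 T5 T6.
T4: 0→5
T3: 5→18
T1: 18→33
T2: 33→37
T5: 37→40
T6: 40→54
Sum = 5+18+33+37+40+54 = 187.

187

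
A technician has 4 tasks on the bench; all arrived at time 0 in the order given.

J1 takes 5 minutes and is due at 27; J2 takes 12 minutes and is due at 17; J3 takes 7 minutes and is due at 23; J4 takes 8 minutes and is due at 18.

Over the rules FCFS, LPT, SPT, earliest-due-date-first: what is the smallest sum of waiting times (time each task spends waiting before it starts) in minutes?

37

FIFO (arrival order): J1 J2 J3 J4.
J1: waits 0, runs 0→5
J2: waits 5, runs 5→17
J3: waits 17, runs 17→24
J4: waits 24, runs 24→32
Sum = 0+5+17+24 = 46.
LPT (decreasing processing time): J2 J4 J3 J1.
J2: waits 0, runs 0→12
J4: waits 12, runs 12→20
J3: waits 20, runs 20→27
J1: waits 27, runs 27→32
Sum = 0+12+20+27 = 59.
SPT (increasing processing time): J1 J3 J4 J2.
J1: waits 0, runs 0→5
J3: waits 5, runs 5→12
J4: waits 12, runs 12→20
J2: waits 20, runs 20→32
Sum = 0+5+12+20 = 37.
EDD (increasing due date): J2 J4 J3 J1.
J2: waits 0, runs 0→12
J4: waits 12, runs 12→20
J3: waits 20, runs 20→27
J1: waits 27, runs 27→32
Sum = 0+12+20+27 = 59.
FIFO 46, LPT 59, SPT 37, EDD 59 → minimum 37.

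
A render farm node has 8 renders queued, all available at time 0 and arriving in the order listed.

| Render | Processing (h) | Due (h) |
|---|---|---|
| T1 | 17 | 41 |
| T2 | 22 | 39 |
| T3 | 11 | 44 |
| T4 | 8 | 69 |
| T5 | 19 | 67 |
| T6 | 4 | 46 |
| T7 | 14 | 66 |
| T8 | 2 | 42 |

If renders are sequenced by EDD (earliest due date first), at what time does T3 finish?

EDD (increasing due date): T2 T1 T8 T3 T6 T7 T5 T4.
T2: 0→22
T1: 22→39
T8: 39→41
T3: 41→52

52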